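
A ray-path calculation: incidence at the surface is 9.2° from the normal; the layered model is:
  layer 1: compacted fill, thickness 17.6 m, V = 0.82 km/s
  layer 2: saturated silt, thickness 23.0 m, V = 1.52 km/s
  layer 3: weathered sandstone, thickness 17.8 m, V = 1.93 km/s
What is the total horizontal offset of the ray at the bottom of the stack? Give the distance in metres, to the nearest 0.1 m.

17.2 m

Ray parameter p = sin 9.2° / 0.82 km/s = 1.9498e-01 s/km.
Layer 1: θ = 9.20°; offset = 17.6·tan 9.20° = 2.851 m.
Layer 2: sin θ = p·1.52 = 0.2964 → θ = 17.24°; offset = 23.0·tan 17.24° = 7.137 m.
Layer 3: sin θ = p·1.93 = 0.3763 → θ = 22.11°; offset = 17.8·tan 22.11° = 7.230 m.
Σ offsets = 17.217 m.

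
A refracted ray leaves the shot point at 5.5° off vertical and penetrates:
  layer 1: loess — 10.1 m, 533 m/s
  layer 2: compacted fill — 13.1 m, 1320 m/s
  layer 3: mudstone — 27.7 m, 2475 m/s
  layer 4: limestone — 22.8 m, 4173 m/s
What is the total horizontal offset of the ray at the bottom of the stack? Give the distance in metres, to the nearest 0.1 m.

Apply Snell's law at each interface; in layer i the horizontal offset is hᵢ·tan θᵢ.
Layer 1: θ = 5.50°; offset = 10.1·tan 5.50° = 0.973 m.
Layer 2: sin θ = 1320·sin 5.5°/533 = 0.2374, θ = 13.73°; offset = 13.1·tan 13.73° = 3.201 m.
Layer 3: sin θ = 2475·sin 5.5°/533 = 0.4451, θ = 26.43°; offset = 27.7·tan 26.43° = 13.767 m.
Layer 4: sin θ = 4173·sin 5.5°/533 = 0.7504, θ = 48.63°; offset = 22.8·tan 48.63° = 25.884 m.
Σ offsets = 43.825 m.

43.8 m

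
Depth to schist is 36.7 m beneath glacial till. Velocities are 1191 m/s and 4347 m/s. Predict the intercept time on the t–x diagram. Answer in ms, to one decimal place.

59.3 ms

tᵢ = 2h·√(V₂²−V₁²)/(V₁V₂).
√(V₂²−V₁²) = √(4347²−1191²) = 4180.7 m/s.
tᵢ = 2·36.7·4180.7/(1191·4347) = 0.05927 s.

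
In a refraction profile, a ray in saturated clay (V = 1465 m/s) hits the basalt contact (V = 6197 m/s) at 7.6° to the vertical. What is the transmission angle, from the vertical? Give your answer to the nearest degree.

Snell's law: sin θ₂ = (V₂/V₁)·sin θ₁ = (6197/1465)·sin 7.6° = 0.5594.
θ₂ = sin⁻¹(0.5594) = 34.02° (from vertical).

34°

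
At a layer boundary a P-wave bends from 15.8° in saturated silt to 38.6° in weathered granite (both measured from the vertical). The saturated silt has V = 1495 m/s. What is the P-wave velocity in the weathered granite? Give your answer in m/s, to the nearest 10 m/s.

Snell's law: sin 15.8°/V₁ = sin 38.6°/V₂.
V₂ = V₁·sin 38.6°/sin 15.8° = 1495 × 2.2913 = 3425.51 m/s.

3430 m/s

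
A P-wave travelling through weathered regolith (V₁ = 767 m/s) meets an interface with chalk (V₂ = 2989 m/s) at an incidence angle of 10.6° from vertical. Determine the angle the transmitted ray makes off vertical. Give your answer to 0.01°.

45.80°

Snell's law: sin θ₂ = (V₂/V₁)·sin θ₁ = (2989/767)·sin 10.6° = 0.7169.
θ₂ = sin⁻¹(0.7169) = 45.80° (from vertical).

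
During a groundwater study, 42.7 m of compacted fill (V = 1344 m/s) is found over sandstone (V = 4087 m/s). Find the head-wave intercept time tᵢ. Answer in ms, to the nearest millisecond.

tᵢ = 2h·√(V₂²−V₁²)/(V₁V₂).
√(V₂²−V₁²) = √(4087²−1344²) = 3859.7 m/s.
tᵢ = 2·42.7·3859.7/(1344·4087) = 0.06001 s.

60 ms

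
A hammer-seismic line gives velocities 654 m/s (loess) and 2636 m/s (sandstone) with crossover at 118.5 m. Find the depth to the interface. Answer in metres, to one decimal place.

46.0 m

x_cross = 2h·√((V₂+V₁)/(V₂−V₁)) → h = x_cross / (2·√((V₂+V₁)/(V₂−V₁))).
√((V₂+V₁)/(V₂−V₁)) = √((2636+654)/(2636−654)) = 1.2884.
h = 118.5 / (2·1.2884) = 45.99 m.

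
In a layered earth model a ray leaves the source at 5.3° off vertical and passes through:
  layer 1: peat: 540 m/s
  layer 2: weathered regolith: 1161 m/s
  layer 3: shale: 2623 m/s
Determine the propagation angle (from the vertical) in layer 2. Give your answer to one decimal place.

11.5°

Ray parameter p = sin 5.3° / 540 = 1.7106e-04 s/m.
sin θ_2 = p·V_2 = 1.7106e-04 × 1161 = 0.1986.
θ_2 = arcsin 0.1986 = 11.45°.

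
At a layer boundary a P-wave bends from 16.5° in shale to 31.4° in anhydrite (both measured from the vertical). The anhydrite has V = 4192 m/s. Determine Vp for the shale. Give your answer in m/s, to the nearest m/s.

2285 m/s

sin 16.5° = 0.2840; sin 31.4° = 0.5210.
V₁ = V₂·(sin θ₁/sin θ₂) = 4192·(0.2840/0.5210) = 2285.16 m/s.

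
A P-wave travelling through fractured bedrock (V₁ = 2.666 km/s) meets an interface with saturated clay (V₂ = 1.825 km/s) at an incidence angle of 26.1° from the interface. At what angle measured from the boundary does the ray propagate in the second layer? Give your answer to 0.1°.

52.1°

Convert to the normal: θ₁ = 90° − 26.1° = 63.9°.
sin θ₁/V₁ = sin θ₂/V₂ ⇒ sin θ₂ = 1.825·sin 63.9°/2.666 = 1.825·0.8980/2.666 = 0.6147.
θ₂ = arcsin 0.6147 = 37.93° from the normal.
From the interface: 90° − 37.93° = 52.07°.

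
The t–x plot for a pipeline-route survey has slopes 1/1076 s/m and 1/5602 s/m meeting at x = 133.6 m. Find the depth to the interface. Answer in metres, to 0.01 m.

x_cross = 2h·√((V₂+V₁)/(V₂−V₁)) → h = x_cross / (2·√((V₂+V₁)/(V₂−V₁))).
√((V₂+V₁)/(V₂−V₁)) = √((5602+1076)/(5602−1076)) = 1.2147.
h = 133.6 / (2·1.2147) = 54.99 m.

54.99 m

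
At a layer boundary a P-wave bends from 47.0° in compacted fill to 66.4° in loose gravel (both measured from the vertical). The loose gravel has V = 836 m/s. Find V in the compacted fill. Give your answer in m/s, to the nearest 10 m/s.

670 m/s

sin 47.0° = 0.7314; sin 66.4° = 0.9164.
V₁ = V₂·(sin θ₁/sin θ₂) = 836·(0.7314/0.9164) = 667.22 m/s.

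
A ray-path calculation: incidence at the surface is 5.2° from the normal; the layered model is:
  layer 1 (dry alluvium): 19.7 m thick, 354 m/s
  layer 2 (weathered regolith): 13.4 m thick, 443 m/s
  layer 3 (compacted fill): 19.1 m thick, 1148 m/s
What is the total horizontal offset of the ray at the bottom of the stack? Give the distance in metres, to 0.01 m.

p = sin θ₁/V₁ = sin 5.2°/354 = 2.5602e-04 s/m is conserved through the stack.
Layer 1: θ = 5.20°; offset = 19.7·tan 5.20° = 1.7928 m.
Layer 2: sin θ = p·443 = 0.1134 → θ = 6.51°; offset = 13.4·tan 6.51° = 1.5297 m.
Layer 3: sin θ = p·1148 = 0.2939 → θ = 17.09°; offset = 19.1·tan 17.09° = 5.8732 m.
Summing the layer offsets gives 9.1957 m.

9.20 m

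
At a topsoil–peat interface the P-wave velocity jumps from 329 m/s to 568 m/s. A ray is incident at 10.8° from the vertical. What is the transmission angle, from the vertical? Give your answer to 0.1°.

18.9°

sin θ₁/V₁ = sin θ₂/V₂ ⇒ sin θ₂ = 568·sin 10.8°/329 = 568·0.1874/329 = 0.3235.
θ₂ = arcsin 0.3235 = 18.87° from the normal.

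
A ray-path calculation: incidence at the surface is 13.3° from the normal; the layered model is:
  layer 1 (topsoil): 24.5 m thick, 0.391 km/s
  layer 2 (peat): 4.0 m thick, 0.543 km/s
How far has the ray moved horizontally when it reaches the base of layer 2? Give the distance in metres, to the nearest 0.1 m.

Apply Snell's law at each interface; in layer i the horizontal offset is hᵢ·tan θᵢ.
Layer 1: θ = 13.30°; offset = 24.5·tan 13.30° = 5.792 m.
Layer 2: sin θ = 0.543·sin 13.3°/0.391 = 0.3195, θ = 18.63°; offset = 4.0·tan 18.63° = 1.349 m.
Total horizontal offset = 7.140 m.

7.1 m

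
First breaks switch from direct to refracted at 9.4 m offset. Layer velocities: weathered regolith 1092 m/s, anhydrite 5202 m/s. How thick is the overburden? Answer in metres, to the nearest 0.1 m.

x_cross = 2h·√((V₂+V₁)/(V₂−V₁)) → h = x_cross / (2·√((V₂+V₁)/(V₂−V₁))).
√((V₂+V₁)/(V₂−V₁)) = √((5202+1092)/(5202−1092)) = 1.2375.
h = 9.4 / (2·1.2375) = 3.80 m.

3.8 m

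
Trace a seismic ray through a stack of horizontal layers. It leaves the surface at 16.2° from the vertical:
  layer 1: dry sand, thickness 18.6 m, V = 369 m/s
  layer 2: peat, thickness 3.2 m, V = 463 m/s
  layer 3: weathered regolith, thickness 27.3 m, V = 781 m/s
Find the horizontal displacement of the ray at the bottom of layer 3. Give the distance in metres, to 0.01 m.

p = sin θ₁/V₁ = sin 16.2°/369 = 7.5607e-04 s/m is conserved through the stack.
Layer 1: θ = 16.20°; offset = 18.6·tan 16.20° = 5.4038 m.
Layer 2: sin θ = p·463 = 0.3501 → θ = 20.49°; offset = 3.2·tan 20.49° = 1.1959 m.
Layer 3: sin θ = p·781 = 0.5905 → θ = 36.19°; offset = 27.3·tan 36.19° = 19.9747 m.
Total horizontal offset = 26.5744 m.

26.57 m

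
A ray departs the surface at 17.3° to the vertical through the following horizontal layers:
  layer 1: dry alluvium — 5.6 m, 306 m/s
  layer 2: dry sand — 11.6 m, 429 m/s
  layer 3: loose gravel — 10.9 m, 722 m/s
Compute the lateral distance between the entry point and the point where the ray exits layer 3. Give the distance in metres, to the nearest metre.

18 m

Apply Snell's law at each interface; in layer i the horizontal offset is hᵢ·tan θᵢ.
Layer 1: θ = 17.30°; offset = 5.6·tan 17.30° = 1.744 m.
Layer 2: sin θ = 429·sin 17.3°/306 = 0.4169, θ = 24.64°; offset = 11.6·tan 24.64° = 5.321 m.
Layer 3: sin θ = 722·sin 17.3°/306 = 0.7016, θ = 44.56°; offset = 10.9·tan 44.56° = 10.734 m.
Σ offsets = 17.798 m.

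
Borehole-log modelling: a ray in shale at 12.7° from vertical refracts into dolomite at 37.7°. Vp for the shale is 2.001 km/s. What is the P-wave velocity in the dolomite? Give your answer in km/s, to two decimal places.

5.57 km/s

sin 12.7° = 0.2198; sin 37.7° = 0.6115.
V₂ = V₁·(sin θ₂/sin θ₁) = 2.001·(0.6115/0.2198) = 5.57 km/s.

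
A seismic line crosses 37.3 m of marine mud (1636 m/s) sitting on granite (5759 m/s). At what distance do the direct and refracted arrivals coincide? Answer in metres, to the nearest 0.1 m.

99.9 m

x_cross = 2h·√((V₂+V₁)/(V₂−V₁)).
(V₂+V₁)/(V₂−V₁) = (5759+1636)/(5759−1636) = 1.7936; √ = 1.3393.
x_cross = 2·37.3·1.3393 = 99.91 m.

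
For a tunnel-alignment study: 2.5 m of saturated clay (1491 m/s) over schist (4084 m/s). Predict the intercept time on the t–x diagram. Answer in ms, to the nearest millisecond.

θ_c = arcsin(V₁/V₂) = arcsin(1491/4084) = 21.41°; cos θ_c = 0.9310.
tᵢ = 2h·cos θ_c / V₁ = 2·2.5·0.9310 / 1491 = 0.00312 s.

3 ms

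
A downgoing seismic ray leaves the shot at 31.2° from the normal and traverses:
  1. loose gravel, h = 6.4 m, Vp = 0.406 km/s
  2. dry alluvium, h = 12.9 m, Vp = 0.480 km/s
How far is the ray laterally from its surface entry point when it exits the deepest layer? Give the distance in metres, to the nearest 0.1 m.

13.9 m

p = sin θ₁/V₁ = sin 31.2°/0.406 = 1.2759e+00 s/km is conserved through the stack.
Layer 1: θ = 31.20°; offset = 6.4·tan 31.20° = 3.876 m.
Layer 2: sin θ = p·0.480 = 0.6124 → θ = 37.77°; offset = 12.9·tan 37.77° = 9.994 m.
Total horizontal offset = 13.870 m.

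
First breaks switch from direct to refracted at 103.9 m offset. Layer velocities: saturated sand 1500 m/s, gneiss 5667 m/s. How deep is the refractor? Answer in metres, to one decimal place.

39.6 m

h = (x_cross/2)·√((V₂−V₁)/(V₂+V₁)).
(V₂−V₁)/(V₂+V₁) = (5667−1500)/(5667+1500) = 0.5814; √ = 0.7625.
h = (103.9/2)·0.7625 = 39.61 m.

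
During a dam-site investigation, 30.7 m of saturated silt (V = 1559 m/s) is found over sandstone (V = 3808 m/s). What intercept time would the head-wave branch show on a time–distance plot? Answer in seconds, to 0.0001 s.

tᵢ = 2h·√(V₂²−V₁²)/(V₁V₂).
√(V₂²−V₁²) = √(3808²−1559²) = 3474.2 m/s.
tᵢ = 2·30.7·3474.2/(1559·3808) = 0.03593 s.

0.0359 s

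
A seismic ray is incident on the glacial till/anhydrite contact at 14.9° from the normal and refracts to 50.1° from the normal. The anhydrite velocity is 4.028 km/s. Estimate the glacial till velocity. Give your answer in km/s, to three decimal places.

sin 14.9° = 0.2571; sin 50.1° = 0.7672.
V₁ = V₂·(sin θ₁/sin θ₂) = 4.028·(0.2571/0.7672) = 1.350 km/s.

1.350 km/s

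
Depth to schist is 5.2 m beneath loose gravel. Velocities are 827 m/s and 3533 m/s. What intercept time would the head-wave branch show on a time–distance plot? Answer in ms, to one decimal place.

12.2 ms

tᵢ = 2h·√(V₂²−V₁²)/(V₁V₂).
√(V₂²−V₁²) = √(3533²−827²) = 3434.8 m/s.
tᵢ = 2·5.2·3434.8/(827·3533) = 0.01223 s.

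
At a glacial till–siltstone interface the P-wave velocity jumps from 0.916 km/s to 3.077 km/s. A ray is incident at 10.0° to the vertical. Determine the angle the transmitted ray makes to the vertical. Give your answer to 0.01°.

sin θ₁/V₁ = sin θ₂/V₂ ⇒ sin θ₂ = 3.077·sin 10.0°/0.916 = 3.077·0.1736/0.916 = 0.5833.
θ₂ = arcsin 0.5833 = 35.68° from the normal.

35.68°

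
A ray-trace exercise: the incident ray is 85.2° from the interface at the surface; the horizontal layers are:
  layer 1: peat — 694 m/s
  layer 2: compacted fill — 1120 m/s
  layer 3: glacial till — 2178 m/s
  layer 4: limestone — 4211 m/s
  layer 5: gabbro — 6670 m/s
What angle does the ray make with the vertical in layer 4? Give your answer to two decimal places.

From the normal: θ₁ = 90° − 85.2° = 4.8°.
Snell's law across each interface conserves sin θ / V, so sin θ_4 = V_4·sin θ₁/V₁.
sin θ_4 = 4211 × sin 4.8° / 694 = 0.5077.
θ_4 = 30.51° from the vertical.

30.51°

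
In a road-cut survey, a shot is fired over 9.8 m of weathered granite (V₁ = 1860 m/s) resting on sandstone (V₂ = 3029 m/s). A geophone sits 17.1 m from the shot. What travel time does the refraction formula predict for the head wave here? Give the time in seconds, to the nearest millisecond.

t = x/V₂ + 2h·√(V₂²−V₁²)/(V₁V₂).
√(V₂²−V₁²) = √(3029²−1860²) = 2390.7 m/s; delay term = 2·9.8·2390.7/(1860·3029) = 0.00832 s.
t = 17.1/3029 + 0.00832 = 0.01396 s.

0.014 s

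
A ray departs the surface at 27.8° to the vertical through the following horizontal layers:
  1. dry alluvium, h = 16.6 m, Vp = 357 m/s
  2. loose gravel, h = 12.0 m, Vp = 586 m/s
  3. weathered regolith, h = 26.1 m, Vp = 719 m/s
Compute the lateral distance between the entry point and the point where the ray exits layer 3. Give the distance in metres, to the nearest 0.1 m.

94.5 m

Apply Snell's law at each interface; in layer i the horizontal offset is hᵢ·tan θᵢ.
Layer 1: θ = 27.80°; offset = 16.6·tan 27.80° = 8.752 m.
Layer 2: sin θ = 586·sin 27.8°/357 = 0.7656, θ = 49.96°; offset = 12.0·tan 49.96° = 14.279 m.
Layer 3: sin θ = 719·sin 27.8°/357 = 0.9393, θ = 69.94°; offset = 26.1·tan 69.94° = 71.458 m.
Summing the layer offsets gives 94.489 m.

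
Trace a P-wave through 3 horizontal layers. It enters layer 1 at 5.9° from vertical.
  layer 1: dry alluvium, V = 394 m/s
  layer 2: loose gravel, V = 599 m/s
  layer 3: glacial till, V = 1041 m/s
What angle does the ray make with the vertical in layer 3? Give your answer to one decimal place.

Snell's law across each interface conserves sin θ / V, so sin θ_3 = V_3·sin θ₁/V₁.
sin θ_3 = 1041 × sin 5.9° / 394 = 0.2716.
θ_3 = 15.76° from the vertical.

15.8°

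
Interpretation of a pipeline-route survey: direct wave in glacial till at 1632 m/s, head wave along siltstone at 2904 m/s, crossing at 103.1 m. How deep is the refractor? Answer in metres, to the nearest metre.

27 m

x_cross = 2h·√((V₂+V₁)/(V₂−V₁)) → h = x_cross / (2·√((V₂+V₁)/(V₂−V₁))).
√((V₂+V₁)/(V₂−V₁)) = √((2904+1632)/(2904−1632)) = 1.8884.
h = 103.1 / (2·1.8884) = 27.30 m.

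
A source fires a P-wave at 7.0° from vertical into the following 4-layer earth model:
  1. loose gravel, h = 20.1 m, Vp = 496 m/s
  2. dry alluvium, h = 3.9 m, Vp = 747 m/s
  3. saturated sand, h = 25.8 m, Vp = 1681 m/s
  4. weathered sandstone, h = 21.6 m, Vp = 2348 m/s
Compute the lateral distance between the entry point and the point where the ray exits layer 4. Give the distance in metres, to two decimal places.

30.15 m

Apply Snell's law at each interface; in layer i the horizontal offset is hᵢ·tan θᵢ.
Layer 1: θ = 7.00°; offset = 20.1·tan 7.00° = 2.4680 m.
Layer 2: sin θ = 747·sin 7.0°/496 = 0.1835, θ = 10.58°; offset = 3.9·tan 10.58° = 0.7282 m.
Layer 3: sin θ = 1681·sin 7.0°/496 = 0.4130, θ = 24.40°; offset = 25.8·tan 24.40° = 11.7008 m.
Layer 4: sin θ = 2348·sin 7.0°/496 = 0.5769, θ = 35.23°; offset = 21.6·tan 35.23° = 15.2562 m.
Summing the layer offsets gives 30.1532 m.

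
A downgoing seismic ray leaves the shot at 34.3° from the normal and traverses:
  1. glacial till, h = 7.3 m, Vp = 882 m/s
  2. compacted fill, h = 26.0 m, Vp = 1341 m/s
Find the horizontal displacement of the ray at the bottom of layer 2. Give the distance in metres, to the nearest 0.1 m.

Apply Snell's law at each interface; in layer i the horizontal offset is hᵢ·tan θᵢ.
Layer 1: θ = 34.30°; offset = 7.3·tan 34.30° = 4.980 m.
Layer 2: sin θ = 1341·sin 34.3°/882 = 0.8568, θ = 58.96°; offset = 26.0·tan 58.96° = 43.200 m.
Σ offsets = 48.179 m.

48.2 m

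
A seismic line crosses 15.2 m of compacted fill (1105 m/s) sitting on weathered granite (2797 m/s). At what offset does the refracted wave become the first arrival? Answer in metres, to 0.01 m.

θ_c = arcsin(1105/2797) = 23.27°, so cos θ_c = 0.9187 and tᵢ = 2h cos θ_c/V₁ = 0.0253 s.
At crossover x/V₁ = x/V₂ + tᵢ ⇒ x = tᵢ/(1/V₁ − 1/V₂) = 0.02527/(9.0498e-04 − 3.5753e-04) = 46.17 m.

46.17 m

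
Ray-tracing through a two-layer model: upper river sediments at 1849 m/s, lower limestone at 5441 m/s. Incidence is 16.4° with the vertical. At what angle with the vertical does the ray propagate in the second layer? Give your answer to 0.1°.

sin θ₁/V₁ = sin θ₂/V₂ ⇒ sin θ₂ = 5441·sin 16.4°/1849 = 5441·0.2823/1849 = 0.8308.
θ₂ = arcsin 0.8308 = 56.18° from the normal.

56.2°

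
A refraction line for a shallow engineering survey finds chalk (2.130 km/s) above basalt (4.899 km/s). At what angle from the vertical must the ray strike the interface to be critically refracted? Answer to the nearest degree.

26°

Critical incidence: sin θ_c = V₁/V₂ = 2.130/4.899 = 0.4348.
θ_c = arcsin 0.4348 = 25.77°.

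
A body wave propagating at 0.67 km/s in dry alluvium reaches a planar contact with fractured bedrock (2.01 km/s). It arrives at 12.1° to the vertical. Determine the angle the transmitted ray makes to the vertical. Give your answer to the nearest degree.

sin θ₁/V₁ = sin θ₂/V₂ ⇒ sin θ₂ = 2.01·sin 12.1°/0.67 = 2.01·0.2096/0.67 = 0.6289.
θ₂ = sin⁻¹(0.6289) = 38.97° (from vertical).

39°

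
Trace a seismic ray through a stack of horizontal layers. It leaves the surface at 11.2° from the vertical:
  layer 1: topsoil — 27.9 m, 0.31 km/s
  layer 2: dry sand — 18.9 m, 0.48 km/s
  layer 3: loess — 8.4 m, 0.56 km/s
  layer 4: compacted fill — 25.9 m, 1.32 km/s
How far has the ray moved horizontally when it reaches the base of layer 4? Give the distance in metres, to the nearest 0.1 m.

Apply Snell's law at each interface; in layer i the horizontal offset is hᵢ·tan θᵢ.
Layer 1: θ = 11.20°; offset = 27.9·tan 11.20° = 5.524 m.
Layer 2: sin θ = 0.48·sin 11.2°/0.31 = 0.3007, θ = 17.50°; offset = 18.9·tan 17.50° = 5.960 m.
Layer 3: sin θ = 0.56·sin 11.2°/0.31 = 0.3509, θ = 20.54°; offset = 8.4·tan 20.54° = 3.147 m.
Layer 4: sin θ = 1.32·sin 11.2°/0.31 = 0.8271, θ = 55.80°; offset = 25.9·tan 55.80° = 38.108 m.
Summing the layer offsets gives 52.740 m.

52.7 m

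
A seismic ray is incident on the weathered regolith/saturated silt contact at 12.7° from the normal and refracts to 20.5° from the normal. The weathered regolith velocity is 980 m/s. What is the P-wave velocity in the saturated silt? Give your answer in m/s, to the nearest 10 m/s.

Snell's law: sin 12.7°/V₁ = sin 20.5°/V₂.
V₂ = V₁·sin 20.5°/sin 12.7° = 980 × 1.5930 = 1561.11 m/s.

1560 m/s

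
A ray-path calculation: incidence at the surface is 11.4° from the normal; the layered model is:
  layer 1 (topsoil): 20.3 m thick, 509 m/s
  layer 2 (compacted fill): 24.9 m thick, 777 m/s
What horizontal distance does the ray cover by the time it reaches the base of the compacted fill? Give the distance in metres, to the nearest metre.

12 m

Apply Snell's law at each interface; in layer i the horizontal offset is hᵢ·tan θᵢ.
Layer 1: θ = 11.40°; offset = 20.3·tan 11.40° = 4.093 m.
Layer 2: sin θ = 777·sin 11.4°/509 = 0.3017, θ = 17.56°; offset = 24.9·tan 17.56° = 7.880 m.
Σ offsets = 11.974 m.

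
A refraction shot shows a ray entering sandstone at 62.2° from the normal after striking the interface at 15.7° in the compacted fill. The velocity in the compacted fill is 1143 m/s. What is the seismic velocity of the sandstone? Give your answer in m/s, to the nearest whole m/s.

3736 m/s

sin 15.7° = 0.2706; sin 62.2° = 0.8846.
V₂ = V₁·(sin θ₂/sin θ₁) = 1143·(0.8846/0.2706) = 3736.42 m/s.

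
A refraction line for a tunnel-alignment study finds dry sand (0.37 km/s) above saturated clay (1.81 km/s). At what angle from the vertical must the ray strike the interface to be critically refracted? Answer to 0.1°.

11.8°

Critical incidence: sin θ_c = V₁/V₂ = 0.37/1.81 = 0.2044.
θ_c = arcsin 0.2044 = 11.80°.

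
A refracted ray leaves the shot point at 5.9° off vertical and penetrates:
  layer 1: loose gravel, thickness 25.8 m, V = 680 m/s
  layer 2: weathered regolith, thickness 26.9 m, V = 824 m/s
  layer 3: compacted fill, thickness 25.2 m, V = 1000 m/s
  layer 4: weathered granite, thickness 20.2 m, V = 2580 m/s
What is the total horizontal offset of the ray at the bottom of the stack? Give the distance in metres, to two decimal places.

p = sin θ₁/V₁ = sin 5.9°/680 = 1.5117e-04 s/m is conserved through the stack.
Layer 1: θ = 5.90°; offset = 25.8·tan 5.90° = 2.6662 m.
Layer 2: sin θ = p·824 = 0.1246 → θ = 7.16°; offset = 26.9·tan 7.16° = 3.3770 m.
Layer 3: sin θ = p·1000 = 0.1512 → θ = 8.69°; offset = 25.2·tan 8.69° = 3.8537 m.
Layer 4: sin θ = p·2580 = 0.3900 → θ = 22.95°; offset = 20.2·tan 22.95° = 8.5556 m.
Summing the layer offsets gives 18.4524 m.

18.45 m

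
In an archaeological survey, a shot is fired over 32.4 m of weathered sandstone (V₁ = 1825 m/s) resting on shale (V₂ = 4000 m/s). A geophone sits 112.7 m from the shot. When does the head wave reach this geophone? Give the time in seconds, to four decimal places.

t = x/V₂ + 2h·√(V₂²−V₁²)/(V₁V₂).
√(V₂²−V₁²) = √(4000²−1825²) = 3559.4 m/s; delay term = 2·32.4·3559.4/(1825·4000) = 0.03160 s.
t = 112.7/4000 + 0.03160 = 0.05977 s.

0.0598 s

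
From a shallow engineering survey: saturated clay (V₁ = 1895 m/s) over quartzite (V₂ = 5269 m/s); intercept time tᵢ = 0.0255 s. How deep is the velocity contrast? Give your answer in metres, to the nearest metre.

26 m

h = tᵢ·V₁·V₂ / (2·√(V₂²−V₁²)).
√(V₂²−V₁²) = √(5269² − 1895²) = 4916.4 m/s.
h = 0.0255 s × 1895 × 5269 / (2 × 4916.4) = 25.89 m.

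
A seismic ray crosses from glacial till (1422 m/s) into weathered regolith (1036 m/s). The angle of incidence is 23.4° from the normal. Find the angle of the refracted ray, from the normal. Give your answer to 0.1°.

Snell's law: sin θ₂ = (V₂/V₁)·sin θ₁ = (1036/1422)·sin 23.4° = 0.2893.
θ₂ = arcsin 0.2893 = 16.82° from the normal.

16.8°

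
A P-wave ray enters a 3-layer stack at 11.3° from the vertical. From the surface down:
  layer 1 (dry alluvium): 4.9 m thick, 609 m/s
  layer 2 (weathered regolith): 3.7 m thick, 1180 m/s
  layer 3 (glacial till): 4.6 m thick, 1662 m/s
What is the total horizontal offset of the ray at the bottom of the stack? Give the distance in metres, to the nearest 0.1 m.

5.4 m

Ray parameter p = sin 11.3° / 609 m/s = 3.2175e-04 s/m.
Layer 1: θ = 11.30°; offset = 4.9·tan 11.30° = 0.979 m.
Layer 2: sin θ = p·1180 = 0.3797 → θ = 22.31°; offset = 3.7·tan 22.31° = 1.518 m.
Layer 3: sin θ = p·1662 = 0.5347 → θ = 32.33°; offset = 4.6·tan 32.33° = 2.911 m.
Σ offsets = 5.409 m.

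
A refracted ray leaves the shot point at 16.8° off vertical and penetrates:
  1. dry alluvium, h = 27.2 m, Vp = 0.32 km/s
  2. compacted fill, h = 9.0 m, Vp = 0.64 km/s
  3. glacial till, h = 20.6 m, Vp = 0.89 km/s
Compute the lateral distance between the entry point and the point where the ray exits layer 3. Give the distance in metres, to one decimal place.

42.4 m

Apply Snell's law at each interface; in layer i the horizontal offset is hᵢ·tan θᵢ.
Layer 1: θ = 16.80°; offset = 27.2·tan 16.80° = 8.212 m.
Layer 2: sin θ = 0.64·sin 16.8°/0.32 = 0.5781, θ = 35.31°; offset = 9.0·tan 35.31° = 6.376 m.
Layer 3: sin θ = 0.89·sin 16.8°/0.32 = 0.8039, θ = 53.50°; offset = 20.6·tan 53.50° = 27.841 m.
Summing the layer offsets gives 42.428 m.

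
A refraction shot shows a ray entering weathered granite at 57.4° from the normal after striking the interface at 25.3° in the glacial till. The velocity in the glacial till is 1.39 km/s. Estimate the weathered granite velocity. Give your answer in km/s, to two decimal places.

2.74 km/s

sin 25.3° = 0.4274; sin 57.4° = 0.8425.
V₂ = V₁·(sin θ₂/sin θ₁) = 1.39·(0.8425/0.4274) = 2.74 km/s.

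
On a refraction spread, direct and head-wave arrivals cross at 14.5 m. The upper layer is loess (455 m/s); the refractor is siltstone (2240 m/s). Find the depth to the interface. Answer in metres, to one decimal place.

x_cross = 2h·√((V₂+V₁)/(V₂−V₁)) → h = x_cross / (2·√((V₂+V₁)/(V₂−V₁))).
√((V₂+V₁)/(V₂−V₁)) = √((2240+455)/(2240−455)) = 1.2287.
h = 14.5 / (2·1.2287) = 5.90 m.

5.9 m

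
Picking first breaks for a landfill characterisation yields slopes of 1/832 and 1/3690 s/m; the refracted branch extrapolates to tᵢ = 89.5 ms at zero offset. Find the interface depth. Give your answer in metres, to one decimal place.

h = tᵢ·V₁·V₂ / (2·√(V₂²−V₁²)).
√(V₂²−V₁²) = √(3690² − 832²) = 3595.0 m/s.
h = 0.0895 s × 832 × 3690 / (2 × 3595.0) = 38.22 m.

38.2 m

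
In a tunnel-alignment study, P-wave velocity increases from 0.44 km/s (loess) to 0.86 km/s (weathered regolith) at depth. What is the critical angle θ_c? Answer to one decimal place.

At critical incidence the refracted ray runs along the interface (θ₂ = 90°), so sin θ_c = V₁/V₂.
θ_c = arcsin(0.44/0.86) = arcsin 0.5116 = 30.77°.

30.8°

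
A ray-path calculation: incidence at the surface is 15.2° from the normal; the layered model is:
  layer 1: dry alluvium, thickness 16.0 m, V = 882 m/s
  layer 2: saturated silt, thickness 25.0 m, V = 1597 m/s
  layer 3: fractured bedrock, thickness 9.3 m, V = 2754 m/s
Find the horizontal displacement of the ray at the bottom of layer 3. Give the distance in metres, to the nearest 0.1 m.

Ray parameter p = sin 15.2° / 882 m/s = 2.9727e-04 s/m.
Layer 1: θ = 15.20°; offset = 16.0·tan 15.20° = 4.347 m.
Layer 2: sin θ = p·1597 = 0.4747 → θ = 28.34°; offset = 25.0·tan 28.34° = 13.485 m.
Layer 3: sin θ = p·2754 = 0.8187 → θ = 54.95°; offset = 9.3·tan 54.95° = 13.258 m.
Σ offsets = 31.090 m.

31.1 m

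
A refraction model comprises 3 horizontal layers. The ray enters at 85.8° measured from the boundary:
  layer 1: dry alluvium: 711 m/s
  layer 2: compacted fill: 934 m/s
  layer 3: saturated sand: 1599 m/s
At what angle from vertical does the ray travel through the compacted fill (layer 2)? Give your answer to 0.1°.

From the normal: θ₁ = 90° − 85.8° = 4.2°.
Snell's law across each interface conserves sin θ / V, so sin θ_2 = V_2·sin θ₁/V₁.
sin θ_2 = 934 × sin 4.2° / 711 = 0.0962.
θ_2 = arcsin 0.0962 = 5.52°.

5.5°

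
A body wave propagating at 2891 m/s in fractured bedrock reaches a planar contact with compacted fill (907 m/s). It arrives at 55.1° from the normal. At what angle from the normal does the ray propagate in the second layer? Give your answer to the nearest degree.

Snell's law: sin θ₂ = (V₂/V₁)·sin θ₁ = (907/2891)·sin 55.1° = 0.2573.
θ₂ = arcsin 0.2573 = 14.91° from the normal.

15°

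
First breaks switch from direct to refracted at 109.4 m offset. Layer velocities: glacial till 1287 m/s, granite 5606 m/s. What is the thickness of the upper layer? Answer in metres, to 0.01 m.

43.30 m

h = (x_cross/2)·√((V₂−V₁)/(V₂+V₁)).
(V₂−V₁)/(V₂+V₁) = (5606−1287)/(5606+1287) = 0.6266; √ = 0.7916.
h = (109.4/2)·0.7916 = 43.30 m.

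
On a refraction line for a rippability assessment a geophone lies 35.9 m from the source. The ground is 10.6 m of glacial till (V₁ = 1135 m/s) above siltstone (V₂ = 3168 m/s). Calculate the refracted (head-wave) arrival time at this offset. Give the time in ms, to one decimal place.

θ_c = arcsin(V₁/V₂) = arcsin(1135/3168) = 20.99°, cos θ_c = 0.9336.
Intercept time tᵢ = 2h cos θ_c / V₁ = 2·10.6·0.9336/1135 = 0.01744 s.
t = x/V₂ + tᵢ = 35.9/3168 + 0.01744 = 0.02877 s.

28.8 ms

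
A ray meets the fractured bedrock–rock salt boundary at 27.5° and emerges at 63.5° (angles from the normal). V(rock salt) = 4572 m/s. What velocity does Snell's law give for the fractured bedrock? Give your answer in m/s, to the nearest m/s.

2359 m/s

sin 27.5° = 0.4617; sin 63.5° = 0.8949.
V₁ = V₂·(sin θ₁/sin θ₂) = 4572·(0.4617/0.8949) = 2358.96 m/s.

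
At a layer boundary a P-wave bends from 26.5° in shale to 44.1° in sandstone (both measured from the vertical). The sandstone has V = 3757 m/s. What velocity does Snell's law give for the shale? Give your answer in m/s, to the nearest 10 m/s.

Snell's law: sin 26.5°/V₁ = sin 44.1°/V₂.
V₁ = V₂·sin 26.5°/sin 44.1° = 3757 × 0.6412 = 2408.87 m/s.

2410 m/s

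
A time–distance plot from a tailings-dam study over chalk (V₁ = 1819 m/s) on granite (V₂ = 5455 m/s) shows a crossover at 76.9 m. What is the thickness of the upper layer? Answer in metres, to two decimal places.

27.18 m

x_cross = 2h·√((V₂+V₁)/(V₂−V₁)) → h = x_cross / (2·√((V₂+V₁)/(V₂−V₁))).
√((V₂+V₁)/(V₂−V₁)) = √((5455+1819)/(5455−1819)) = 1.4144.
h = 76.9 / (2·1.4144) = 27.18 m.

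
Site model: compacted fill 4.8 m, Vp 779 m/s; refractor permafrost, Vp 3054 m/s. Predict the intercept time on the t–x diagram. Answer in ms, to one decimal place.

θ_c = arcsin(V₁/V₂) = arcsin(779/3054) = 14.78°; cos θ_c = 0.9669.
tᵢ = 2h·cos θ_c / V₁ = 2·4.8·0.9669 / 779 = 0.01192 s.

11.9 ms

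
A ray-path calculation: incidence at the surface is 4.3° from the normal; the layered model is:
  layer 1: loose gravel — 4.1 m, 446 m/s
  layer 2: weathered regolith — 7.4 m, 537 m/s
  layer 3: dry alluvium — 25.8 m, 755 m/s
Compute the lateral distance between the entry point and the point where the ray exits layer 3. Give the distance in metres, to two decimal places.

4.28 m

Ray parameter p = sin 4.3° / 446 m/s = 1.6811e-04 s/m.
Layer 1: θ = 4.30°; offset = 4.1·tan 4.30° = 0.3083 m.
Layer 2: sin θ = p·537 = 0.0903 → θ = 5.18°; offset = 7.4·tan 5.18° = 0.6708 m.
Layer 3: sin θ = p·755 = 0.1269 → θ = 7.29°; offset = 25.8·tan 7.29° = 3.3014 m.
Summing the layer offsets gives 4.2805 m.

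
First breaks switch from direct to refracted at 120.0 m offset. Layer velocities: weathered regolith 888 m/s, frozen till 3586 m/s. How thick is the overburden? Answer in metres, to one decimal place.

46.6 m

h = (x_cross/2)·√((V₂−V₁)/(V₂+V₁)).
(V₂−V₁)/(V₂+V₁) = (3586−888)/(3586+888) = 0.6030; √ = 0.7766.
h = (120.0/2)·0.7766 = 46.59 m.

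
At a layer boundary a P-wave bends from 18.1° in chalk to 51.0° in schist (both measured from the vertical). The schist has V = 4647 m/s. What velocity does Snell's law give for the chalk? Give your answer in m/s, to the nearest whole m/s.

sin 18.1° = 0.3107; sin 51.0° = 0.7771.
V₁ = V₂·(sin θ₁/sin θ₂) = 4647·(0.3107/0.7771) = 1857.71 m/s.

1858 m/s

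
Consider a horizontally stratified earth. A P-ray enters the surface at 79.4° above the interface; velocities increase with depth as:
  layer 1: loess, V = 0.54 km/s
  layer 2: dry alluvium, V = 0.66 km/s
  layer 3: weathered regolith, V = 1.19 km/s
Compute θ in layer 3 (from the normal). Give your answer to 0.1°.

From the normal: θ₁ = 90° − 79.4° = 10.6°.
Snell's law across each interface conserves sin θ / V, so sin θ_3 = V_3·sin θ₁/V₁.
sin θ_3 = 1.19 × sin 10.6° / 0.54 = 0.4054.
θ_3 = arcsin 0.4054 = 23.91°.

23.9°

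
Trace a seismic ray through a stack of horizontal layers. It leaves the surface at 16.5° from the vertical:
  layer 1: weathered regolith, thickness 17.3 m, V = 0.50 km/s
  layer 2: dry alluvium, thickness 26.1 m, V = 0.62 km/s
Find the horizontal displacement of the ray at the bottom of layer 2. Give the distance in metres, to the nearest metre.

15 m

Ray parameter p = sin 16.5° / 0.50 km/s = 5.6803e-01 s/km.
Layer 1: θ = 16.50°; offset = 17.3·tan 16.50° = 5.124 m.
Layer 2: sin θ = p·0.62 = 0.3522 → θ = 20.62°; offset = 26.1·tan 20.62° = 9.821 m.
Σ offsets = 14.946 m.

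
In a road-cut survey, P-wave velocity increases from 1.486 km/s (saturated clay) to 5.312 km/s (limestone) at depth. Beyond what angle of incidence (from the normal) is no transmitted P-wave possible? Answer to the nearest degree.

16°

At critical incidence the refracted ray runs along the interface (θ₂ = 90°), so sin θ_c = V₁/V₂.
θ_c = arcsin(1.486/5.312) = arcsin 0.2797 = 16.24°.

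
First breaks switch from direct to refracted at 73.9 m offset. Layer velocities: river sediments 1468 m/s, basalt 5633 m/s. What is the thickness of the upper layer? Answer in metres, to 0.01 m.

28.30 m

x_cross = 2h·√((V₂+V₁)/(V₂−V₁)) → h = x_cross / (2·√((V₂+V₁)/(V₂−V₁))).
√((V₂+V₁)/(V₂−V₁)) = √((5633+1468)/(5633−1468)) = 1.3057.
h = 73.9 / (2·1.3057) = 28.30 m.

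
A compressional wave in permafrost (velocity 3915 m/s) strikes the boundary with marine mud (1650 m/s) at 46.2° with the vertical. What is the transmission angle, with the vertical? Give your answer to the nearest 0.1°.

17.7°

Snell's law: sin θ₂ = (V₂/V₁)·sin θ₁ = (1650/3915)·sin 46.2° = 0.3042.
θ₂ = arcsin 0.3042 = 17.71° from the normal.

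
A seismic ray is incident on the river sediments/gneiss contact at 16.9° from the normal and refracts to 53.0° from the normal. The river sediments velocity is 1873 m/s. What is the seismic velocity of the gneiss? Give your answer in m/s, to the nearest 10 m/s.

sin 16.9° = 0.2907; sin 53.0° = 0.7986.
V₂ = V₁·(sin θ₂/sin θ₁) = 1873·(0.7986/0.2907) = 5145.62 m/s.

5150 m/s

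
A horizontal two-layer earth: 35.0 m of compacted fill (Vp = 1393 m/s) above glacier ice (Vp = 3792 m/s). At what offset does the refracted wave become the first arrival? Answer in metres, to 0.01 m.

102.91 m

x_cross = 2h·√((V₂+V₁)/(V₂−V₁)).
(V₂+V₁)/(V₂−V₁) = (3792+1393)/(3792−1393) = 2.1613; √ = 1.4701.
x_cross = 2·35.0·1.4701 = 102.91 m.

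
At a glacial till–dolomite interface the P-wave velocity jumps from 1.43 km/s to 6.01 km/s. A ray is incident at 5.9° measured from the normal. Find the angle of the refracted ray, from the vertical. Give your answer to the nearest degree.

26°

Snell's law: sin θ₂ = (V₂/V₁)·sin θ₁ = (6.01/1.43)·sin 5.9° = 0.4320.
θ₂ = sin⁻¹(0.4320) = 25.60° (from vertical).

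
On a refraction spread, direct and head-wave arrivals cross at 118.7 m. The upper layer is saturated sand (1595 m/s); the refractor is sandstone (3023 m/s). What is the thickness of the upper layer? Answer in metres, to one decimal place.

33.0 m

x_cross = 2h·√((V₂+V₁)/(V₂−V₁)) → h = x_cross / (2·√((V₂+V₁)/(V₂−V₁))).
√((V₂+V₁)/(V₂−V₁)) = √((3023+1595)/(3023−1595)) = 1.7983.
h = 118.7 / (2·1.7983) = 33.00 m.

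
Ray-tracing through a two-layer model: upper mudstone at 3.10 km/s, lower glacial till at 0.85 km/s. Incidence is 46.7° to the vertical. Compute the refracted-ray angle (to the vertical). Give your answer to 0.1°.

sin θ₁/V₁ = sin θ₂/V₂ ⇒ sin θ₂ = 0.85·sin 46.7°/3.10 = 0.85·0.7278/3.10 = 0.1996.
θ₂ = arcsin 0.1996 = 11.51° from the normal.

11.5°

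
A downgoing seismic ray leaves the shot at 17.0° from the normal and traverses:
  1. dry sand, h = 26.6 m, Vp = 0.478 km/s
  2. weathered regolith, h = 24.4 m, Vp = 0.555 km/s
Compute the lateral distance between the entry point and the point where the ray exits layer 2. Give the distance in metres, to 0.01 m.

16.94 m

Apply Snell's law at each interface; in layer i the horizontal offset is hᵢ·tan θᵢ.
Layer 1: θ = 17.00°; offset = 26.6·tan 17.00° = 8.1324 m.
Layer 2: sin θ = 0.555·sin 17.0°/0.478 = 0.3395, θ = 19.84°; offset = 24.4·tan 19.84° = 8.8060 m.
Summing the layer offsets gives 16.9384 m.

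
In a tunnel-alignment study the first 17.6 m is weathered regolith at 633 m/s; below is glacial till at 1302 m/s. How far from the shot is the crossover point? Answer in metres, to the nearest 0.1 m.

θ_c = arcsin(633/1302) = 29.09°, so cos θ_c = 0.8739 and tᵢ = 2h cos θ_c/V₁ = 0.0486 s.
At crossover x/V₁ = x/V₂ + tᵢ ⇒ x = tᵢ/(1/V₁ − 1/V₂) = 0.04859/(1.5798e-03 − 7.6805e-04) = 59.86 m.

59.9 m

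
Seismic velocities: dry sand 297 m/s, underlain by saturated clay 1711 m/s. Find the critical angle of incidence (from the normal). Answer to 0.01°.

At critical incidence the refracted ray runs along the interface (θ₂ = 90°), so sin θ_c = V₁/V₂.
θ_c = arcsin(297/1711) = arcsin 0.1736 = 10.00°.

10.00°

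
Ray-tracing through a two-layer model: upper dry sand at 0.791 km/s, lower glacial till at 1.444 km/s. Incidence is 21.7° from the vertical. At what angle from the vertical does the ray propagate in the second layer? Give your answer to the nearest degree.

42°

sin θ₁/V₁ = sin θ₂/V₂ ⇒ sin θ₂ = 1.444·sin 21.7°/0.791 = 1.444·0.3697/0.791 = 0.6750.
θ₂ = arcsin 0.6750 = 42.45° from the normal.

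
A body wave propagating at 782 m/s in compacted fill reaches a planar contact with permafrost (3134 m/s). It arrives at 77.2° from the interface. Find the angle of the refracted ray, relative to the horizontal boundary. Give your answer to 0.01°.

Convert to the normal: θ₁ = 90° − 77.2° = 12.8°.
sin θ₁/V₁ = sin θ₂/V₂ ⇒ sin θ₂ = 3134·sin 12.8°/782 = 3134·0.2215/782 = 0.8879.
θ₂ = arcsin 0.8879 = 62.61° from the normal.
From the interface: 90° − 62.61° = 27.39°.

27.39°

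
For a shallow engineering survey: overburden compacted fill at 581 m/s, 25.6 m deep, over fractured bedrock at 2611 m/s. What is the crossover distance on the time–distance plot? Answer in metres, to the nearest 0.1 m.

64.2 m

x_cross = 2h·√((V₂+V₁)/(V₂−V₁)).
(V₂+V₁)/(V₂−V₁) = (2611+581)/(2611−581) = 1.5724; √ = 1.2540.
x_cross = 2·25.6·1.2540 = 64.20 m.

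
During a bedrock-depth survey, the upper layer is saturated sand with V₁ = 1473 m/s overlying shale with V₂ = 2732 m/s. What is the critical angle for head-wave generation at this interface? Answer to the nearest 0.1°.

At critical incidence the refracted ray runs along the interface (θ₂ = 90°), so sin θ_c = V₁/V₂.
θ_c = arcsin(1473/2732) = arcsin 0.5392 = 32.63°.

32.6°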